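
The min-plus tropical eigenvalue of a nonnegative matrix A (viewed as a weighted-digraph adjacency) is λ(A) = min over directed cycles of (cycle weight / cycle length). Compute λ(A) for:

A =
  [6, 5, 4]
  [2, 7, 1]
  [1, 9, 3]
λ(A) = 7/3

Enumerate directed cycles and compute their means (weight / length). Sample:
  cycle 0 → 0: weight = 6, length = 1, mean = 6/1 ≈ 6.000
  cycle 1 → 1: weight = 7, length = 1, mean = 7/1 ≈ 7.000
  cycle 2 → 2: weight = 3, length = 1, mean = 3/1 ≈ 3.000
  cycle 0 → 1 → 0: weight = 7, length = 2, mean = 7/2 ≈ 3.500
  cycle 0 → 2 → 0: weight = 5, length = 2, mean = 5/2 ≈ 2.500
  cycle 1 → 0 → 1: weight = 7, length = 2, mean = 7/2 ≈ 3.500
Minimum mean = 2.333, attained e.g. along the cycle 0 → 1 → 2 → 0 with weight 7 and length 3. So λ(A) = 7/3 = 7/3.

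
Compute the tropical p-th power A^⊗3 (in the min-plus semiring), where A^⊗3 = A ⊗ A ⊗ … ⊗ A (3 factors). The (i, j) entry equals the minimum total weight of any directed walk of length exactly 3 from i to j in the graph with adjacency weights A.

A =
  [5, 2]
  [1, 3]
A^⊗3 =
  [6, 5]
  [4, 6]

Each entry (A^⊗3)_ij equals the minimum over all length-3 walks i = v_0 → v_1 → … → v_3 = j of Σ_t A[v_t][v_{t+1}]. For example, for (i, j) = (0, 1) we minimise over 4 possible intermediate vertex sequences; the minimum is 5, attained along the walk 0 → 1 → 0 → 1.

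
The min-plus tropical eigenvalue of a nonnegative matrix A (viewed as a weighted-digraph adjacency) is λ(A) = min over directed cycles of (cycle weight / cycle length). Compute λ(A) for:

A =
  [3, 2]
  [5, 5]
λ(A) = 3

Enumerate directed cycles and compute their means (weight / length). Sample:
  cycle 0 → 0: weight = 3, length = 1, mean = 3/1 ≈ 3.000
  cycle 1 → 1: weight = 5, length = 1, mean = 5/1 ≈ 5.000
  cycle 0 → 1 → 0: weight = 7, length = 2, mean = 7/2 ≈ 3.500
  cycle 1 → 0 → 1: weight = 7, length = 2, mean = 7/2 ≈ 3.500
Minimum mean = 3.000, attained e.g. along the cycle 0 → 0 with weight 3 and length 1. So λ(A) = 3/1 = 3.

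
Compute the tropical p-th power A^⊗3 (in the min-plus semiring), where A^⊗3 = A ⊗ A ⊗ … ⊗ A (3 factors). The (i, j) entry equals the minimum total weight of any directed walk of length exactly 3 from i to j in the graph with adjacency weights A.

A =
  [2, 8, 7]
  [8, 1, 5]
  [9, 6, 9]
A^⊗3 =
  [6, 10, 11]
  [10, 3, 7]
  [13, 8, 12]

Each entry (A^⊗3)_ij equals the minimum over all length-3 walks i = v_0 → v_1 → … → v_3 = j of Σ_t A[v_t][v_{t+1}]. For example, for (i, j) = (0, 2) we minimise over 9 possible intermediate vertex sequences; the minimum is 11, attained along the walk 0 → 0 → 0 → 2.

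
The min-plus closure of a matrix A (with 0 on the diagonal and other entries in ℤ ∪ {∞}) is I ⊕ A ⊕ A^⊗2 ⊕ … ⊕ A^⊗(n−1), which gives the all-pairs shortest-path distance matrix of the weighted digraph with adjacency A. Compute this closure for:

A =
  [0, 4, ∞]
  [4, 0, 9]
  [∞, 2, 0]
Closure =
  [0, 4, 13]
  [4, 0, 9]
  [6, 2, 0]

This is the Floyd-Warshall all-pairs shortest-path computation. For each intermediate vertex k = 0, 1, …, 2, update dist[i][j] ← min(dist[i][j], dist[i][k] + dist[k][j]). The final matrix gives, for each (i, j), the minimum total weight of any directed path from i to j (possibly empty when i = j).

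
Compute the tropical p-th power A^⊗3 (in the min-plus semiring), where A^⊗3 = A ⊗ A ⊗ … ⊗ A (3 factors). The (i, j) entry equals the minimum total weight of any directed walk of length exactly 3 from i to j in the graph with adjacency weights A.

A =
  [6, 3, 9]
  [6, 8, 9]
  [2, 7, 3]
A^⊗3 =
  [14, 12, 15]
  [14, 14, 15]
  [8, 8, 9]

Each entry (A^⊗3)_ij equals the minimum over all length-3 walks i = v_0 → v_1 → … → v_3 = j of Σ_t A[v_t][v_{t+1}]. For example, for (i, j) = (0, 2) we minimise over 9 possible intermediate vertex sequences; the minimum is 15, attained along the walk 0 → 1 → 2 → 2.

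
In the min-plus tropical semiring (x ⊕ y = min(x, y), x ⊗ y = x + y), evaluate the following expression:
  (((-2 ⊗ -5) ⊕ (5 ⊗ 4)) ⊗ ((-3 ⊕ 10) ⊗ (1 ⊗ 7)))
(((-2 ⊗ -5) ⊕ (5 ⊗ 4)) ⊗ ((-3 ⊕ 10) ⊗ (1 ⊗ 7))) = -2

Expand innermost to outermost. Recall ⊕ takes the minimum of its arguments and ⊗ takes their sum. Working out the expression (((-2 ⊗ -5) ⊕ (5 ⊗ 4)) ⊗ ((-3 ⊕ 10) ⊗ (1 ⊗ 7))) gives -2.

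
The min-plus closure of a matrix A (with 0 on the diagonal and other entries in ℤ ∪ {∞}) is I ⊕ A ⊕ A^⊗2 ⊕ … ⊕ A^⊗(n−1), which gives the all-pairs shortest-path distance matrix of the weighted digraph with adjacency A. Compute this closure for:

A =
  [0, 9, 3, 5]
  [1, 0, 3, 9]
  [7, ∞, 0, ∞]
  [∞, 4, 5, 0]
Closure =
  [0, 9, 3, 5]
  [1, 0, 3, 6]
  [7, 16, 0, 12]
  [5, 4, 5, 0]

This is the Floyd-Warshall all-pairs shortest-path computation. For each intermediate vertex k = 0, 1, …, 3, update dist[i][j] ← min(dist[i][j], dist[i][k] + dist[k][j]). The final matrix gives, for each (i, j), the minimum total weight of any directed path from i to j (possibly empty when i = j).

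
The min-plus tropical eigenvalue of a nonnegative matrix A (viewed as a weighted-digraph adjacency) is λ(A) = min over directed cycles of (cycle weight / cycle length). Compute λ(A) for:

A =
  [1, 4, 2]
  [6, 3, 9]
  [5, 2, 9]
λ(A) = 1

Enumerate directed cycles and compute their means (weight / length). Sample:
  cycle 0 → 0: weight = 1, length = 1, mean = 1/1 ≈ 1.000
  cycle 1 → 1: weight = 3, length = 1, mean = 3/1 ≈ 3.000
  cycle 2 → 2: weight = 9, length = 1, mean = 9/1 ≈ 9.000
  cycle 0 → 1 → 0: weight = 10, length = 2, mean = 10/2 ≈ 5.000
  cycle 0 → 2 → 0: weight = 7, length = 2, mean = 7/2 ≈ 3.500
  cycle 1 → 0 → 1: weight = 10, length = 2, mean = 10/2 ≈ 5.000
Minimum mean = 1.000, attained e.g. along the cycle 0 → 0 with weight 1 and length 1. So λ(A) = 1/1 = 1.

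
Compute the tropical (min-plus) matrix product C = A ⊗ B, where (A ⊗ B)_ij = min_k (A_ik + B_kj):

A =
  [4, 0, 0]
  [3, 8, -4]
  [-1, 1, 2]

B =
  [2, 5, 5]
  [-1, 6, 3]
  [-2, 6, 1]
A ⊗ B =
  [-2, 6, 1]
  [-6, 2, -3]
  [0, 4, 3]

Apply the min-plus product entry-by-entry:
  C[0][0] = min over k of (A[0][0] + B[0][0] = 4 + 2 = 6, A[0][1] + B[1][0] = 0 + -1 = -1, A[0][2] + B[2][0] = 0 + -2 = -2) = -2 (attained at k = 2)
  C[0][1] = min over k of (A[0][0] + B[0][1] = 4 + 5 = 9, A[0][1] + B[1][1] = 0 + 6 = 6, A[0][2] + B[2][1] = 0 + 6 = 6) = 6 (attained at k = 1)
  C[0][2] = min over k of (A[0][0] + B[0][2] = 4 + 5 = 9, A[0][1] + B[1][2] = 0 + 3 = 3, A[0][2] + B[2][2] = 0 + 1 = 1) = 1 (attained at k = 2)
  C[1][0] = min over k of (A[1][0] + B[0][0] = 3 + 2 = 5, A[1][1] + B[1][0] = 8 + -1 = 7, A[1][2] + B[2][0] = -4 + -2 = -6) = -6 (attained at k = 2)
  C[1][1] = min over k of (A[1][0] + B[0][1] = 3 + 5 = 8, A[1][1] + B[1][1] = 8 + 6 = 14, A[1][2] + B[2][1] = -4 + 6 = 2) = 2 (attained at k = 2)
  C[1][2] = min over k of (A[1][0] + B[0][2] = 3 + 5 = 8, A[1][1] + B[1][2] = 8 + 3 = 11, A[1][2] + B[2][2] = -4 + 1 = -3) = -3 (attained at k = 2)
  C[2][0] = min over k of (A[2][0] + B[0][0] = -1 + 2 = 1, A[2][1] + B[1][0] = 1 + -1 = 0, A[2][2] + B[2][0] = 2 + -2 = 0) = 0 (attained at k = 1)
  C[2][1] = min over k of (A[2][0] + B[0][1] = -1 + 5 = 4, A[2][1] + B[1][1] = 1 + 6 = 7, A[2][2] + B[2][1] = 2 + 6 = 8) = 4 (attained at k = 0)
  C[2][2] = min over k of (A[2][0] + B[0][2] = -1 + 5 = 4, A[2][1] + B[1][2] = 1 + 3 = 4, A[2][2] + B[2][2] = 2 + 1 = 3) = 3 (attained at k = 2)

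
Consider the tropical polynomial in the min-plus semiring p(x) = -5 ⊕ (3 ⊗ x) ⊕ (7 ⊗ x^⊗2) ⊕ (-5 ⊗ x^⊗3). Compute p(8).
p(8) = -5

A tropical monomial a ⊗ x^⊗i evaluates to a + i · x. Evaluating each term at x = 8:
  Term 0 contributes -5 + 0 · 8 = -5
  Term 1 contributes 3 + 1 · 8 = 11
  Term 2 contributes 7 + 2 · 8 = 23
  Term 3 contributes -5 + 3 · 8 = 19
p(8) = ⊕ of these = min[-5, 11, 23, 19] = -5.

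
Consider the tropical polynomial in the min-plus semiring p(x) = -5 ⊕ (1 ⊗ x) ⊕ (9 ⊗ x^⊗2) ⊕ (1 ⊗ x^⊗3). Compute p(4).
p(4) = -5

A tropical monomial a ⊗ x^⊗i evaluates to a + i · x. Evaluating each term at x = 4:
  Term 0 contributes -5 + 0 · 4 = -5
  Term 1 contributes 1 + 1 · 4 = 5
  Term 2 contributes 9 + 2 · 4 = 17
  Term 3 contributes 1 + 3 · 4 = 13
p(4) = ⊕ of these = min[-5, 5, 17, 13] = -5.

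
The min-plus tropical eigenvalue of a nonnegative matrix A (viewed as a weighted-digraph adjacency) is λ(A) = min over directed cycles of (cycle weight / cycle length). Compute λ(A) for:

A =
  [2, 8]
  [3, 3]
λ(A) = 2

Enumerate directed cycles and compute their means (weight / length). Sample:
  cycle 0 → 0: weight = 2, length = 1, mean = 2/1 ≈ 2.000
  cycle 1 → 1: weight = 3, length = 1, mean = 3/1 ≈ 3.000
  cycle 0 → 1 → 0: weight = 11, length = 2, mean = 11/2 ≈ 5.500
  cycle 1 → 0 → 1: weight = 11, length = 2, mean = 11/2 ≈ 5.500
Minimum mean = 2.000, attained e.g. along the cycle 0 → 0 with weight 2 and length 1. So λ(A) = 2/1 = 2.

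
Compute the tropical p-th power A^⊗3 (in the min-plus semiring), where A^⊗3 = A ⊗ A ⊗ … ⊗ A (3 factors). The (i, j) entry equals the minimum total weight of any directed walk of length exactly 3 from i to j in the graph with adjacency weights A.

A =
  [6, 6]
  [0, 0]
A^⊗3 =
  [6, 6]
  [0, 0]

Each entry (A^⊗3)_ij equals the minimum over all length-3 walks i = v_0 → v_1 → … → v_3 = j of Σ_t A[v_t][v_{t+1}]. For example, for (i, j) = (0, 1) we minimise over 4 possible intermediate vertex sequences; the minimum is 6, attained along the walk 0 → 1 → 1 → 1.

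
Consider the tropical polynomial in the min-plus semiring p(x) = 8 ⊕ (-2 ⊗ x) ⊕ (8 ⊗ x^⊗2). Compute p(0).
p(0) = -2

A tropical monomial a ⊗ x^⊗i evaluates to a + i · x. Evaluating each term at x = 0:
  Term 0 contributes 8 + 0 · 0 = 8
  Term 1 contributes -2 + 1 · 0 = -2
  Term 2 contributes 8 + 2 · 0 = 8
p(0) = ⊕ of these = min[8, -2, 8] = -2.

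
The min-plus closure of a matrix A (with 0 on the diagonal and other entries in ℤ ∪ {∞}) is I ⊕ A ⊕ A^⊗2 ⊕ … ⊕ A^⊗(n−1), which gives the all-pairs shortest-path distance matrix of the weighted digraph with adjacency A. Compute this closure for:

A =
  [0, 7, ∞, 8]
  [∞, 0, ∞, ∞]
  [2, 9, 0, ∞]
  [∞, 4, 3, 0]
Closure =
  [0, 7, 11, 8]
  [∞, 0, ∞, ∞]
  [2, 9, 0, 10]
  [5, 4, 3, 0]

This is the Floyd-Warshall all-pairs shortest-path computation. For each intermediate vertex k = 0, 1, …, 3, update dist[i][j] ← min(dist[i][j], dist[i][k] + dist[k][j]). The final matrix gives, for each (i, j), the minimum total weight of any directed path from i to j (possibly empty when i = j).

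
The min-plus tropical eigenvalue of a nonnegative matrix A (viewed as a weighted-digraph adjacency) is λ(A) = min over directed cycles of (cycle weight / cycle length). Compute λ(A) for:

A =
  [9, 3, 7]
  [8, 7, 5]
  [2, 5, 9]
λ(A) = 10/3

Enumerate directed cycles and compute their means (weight / length). Sample:
  cycle 0 → 0: weight = 9, length = 1, mean = 9/1 ≈ 9.000
  cycle 1 → 1: weight = 7, length = 1, mean = 7/1 ≈ 7.000
  cycle 2 → 2: weight = 9, length = 1, mean = 9/1 ≈ 9.000
  cycle 0 → 1 → 0: weight = 11, length = 2, mean = 11/2 ≈ 5.500
  cycle 0 → 2 → 0: weight = 9, length = 2, mean = 9/2 ≈ 4.500
  cycle 1 → 0 → 1: weight = 11, length = 2, mean = 11/2 ≈ 5.500
Minimum mean = 3.333, attained e.g. along the cycle 0 → 1 → 2 → 0 with weight 10 and length 3. So λ(A) = 10/3 = 10/3.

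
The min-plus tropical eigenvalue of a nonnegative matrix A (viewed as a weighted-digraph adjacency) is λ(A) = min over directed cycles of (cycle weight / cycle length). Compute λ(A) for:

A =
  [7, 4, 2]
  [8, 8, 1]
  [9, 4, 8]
λ(A) = 5/2

Enumerate directed cycles and compute their means (weight / length). Sample:
  cycle 0 → 0: weight = 7, length = 1, mean = 7/1 ≈ 7.000
  cycle 1 → 1: weight = 8, length = 1, mean = 8/1 ≈ 8.000
  cycle 2 → 2: weight = 8, length = 1, mean = 8/1 ≈ 8.000
  cycle 0 → 1 → 0: weight = 12, length = 2, mean = 12/2 ≈ 6.000
  cycle 0 → 2 → 0: weight = 11, length = 2, mean = 11/2 ≈ 5.500
  cycle 1 → 0 → 1: weight = 12, length = 2, mean = 12/2 ≈ 6.000
Minimum mean = 2.500, attained e.g. along the cycle 1 → 2 → 1 with weight 5 and length 2. So λ(A) = 5/2 = 5/2.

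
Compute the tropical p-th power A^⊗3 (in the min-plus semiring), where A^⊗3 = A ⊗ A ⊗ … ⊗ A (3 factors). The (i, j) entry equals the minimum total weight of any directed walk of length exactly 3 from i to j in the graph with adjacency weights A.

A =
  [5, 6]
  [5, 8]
A^⊗3 =
  [15, 16]
  [15, 16]

Each entry (A^⊗3)_ij equals the minimum over all length-3 walks i = v_0 → v_1 → … → v_3 = j of Σ_t A[v_t][v_{t+1}]. For example, for (i, j) = (0, 1) we minimise over 4 possible intermediate vertex sequences; the minimum is 16, attained along the walk 0 → 0 → 0 → 1.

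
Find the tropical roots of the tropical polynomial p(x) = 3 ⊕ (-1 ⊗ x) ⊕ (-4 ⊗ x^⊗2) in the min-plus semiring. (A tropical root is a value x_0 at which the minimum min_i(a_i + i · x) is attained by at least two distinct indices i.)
Roots: {3, 4}

Each tropical root is a break point of the lower envelope of the lines y = a_i + i · x (there are 3 lines, with slopes 0, 1, ..., 2). Only the lines that attain the minimum somewhere contribute to roots; other lines are dominated. Here the surviving (envelope) indices are i = 2, i = 1, i = 0.
Intersections between consecutive envelope lines give the roots: for adjacent envelope indices i < j the intersection is x = (a_i − a_j) / (j − i). Reading off the sorted break points: {3, 4}.
Verification: at each break x_0, at least two indices attain the minimum of min_i(a_i + i · x_0).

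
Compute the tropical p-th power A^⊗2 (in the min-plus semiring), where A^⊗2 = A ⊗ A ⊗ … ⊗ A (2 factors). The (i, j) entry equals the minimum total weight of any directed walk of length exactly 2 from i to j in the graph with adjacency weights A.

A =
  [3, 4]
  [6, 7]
A^⊗2 =
  [6, 7]
  [9, 10]

Each entry (A^⊗2)_ij equals the minimum over all length-2 walks i = v_0 → v_1 → … → v_2 = j of Σ_t A[v_t][v_{t+1}]. For example, for (i, j) = (0, 1) we minimise over 2 possible intermediate vertex sequences; the minimum is 7, attained along the walk 0 → 0 → 1.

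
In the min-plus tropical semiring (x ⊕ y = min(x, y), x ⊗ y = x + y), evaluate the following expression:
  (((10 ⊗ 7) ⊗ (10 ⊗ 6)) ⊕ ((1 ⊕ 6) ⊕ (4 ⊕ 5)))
(((10 ⊗ 7) ⊗ (10 ⊗ 6)) ⊕ ((1 ⊕ 6) ⊕ (4 ⊕ 5))) = 1

Expand innermost to outermost. Recall ⊕ takes the minimum of its arguments and ⊗ takes their sum. Working out the expression (((10 ⊗ 7) ⊗ (10 ⊗ 6)) ⊕ ((1 ⊕ 6) ⊕ (4 ⊕ 5))) gives 1.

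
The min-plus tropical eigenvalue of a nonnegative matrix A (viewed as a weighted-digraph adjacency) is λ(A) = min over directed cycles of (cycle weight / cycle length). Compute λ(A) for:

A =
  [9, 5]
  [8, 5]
λ(A) = 5

Enumerate directed cycles and compute their means (weight / length). Sample:
  cycle 0 → 0: weight = 9, length = 1, mean = 9/1 ≈ 9.000
  cycle 1 → 1: weight = 5, length = 1, mean = 5/1 ≈ 5.000
  cycle 0 → 1 → 0: weight = 13, length = 2, mean = 13/2 ≈ 6.500
  cycle 1 → 0 → 1: weight = 13, length = 2, mean = 13/2 ≈ 6.500
Minimum mean = 5.000, attained e.g. along the cycle 1 → 1 with weight 5 and length 1. So λ(A) = 5/1 = 5.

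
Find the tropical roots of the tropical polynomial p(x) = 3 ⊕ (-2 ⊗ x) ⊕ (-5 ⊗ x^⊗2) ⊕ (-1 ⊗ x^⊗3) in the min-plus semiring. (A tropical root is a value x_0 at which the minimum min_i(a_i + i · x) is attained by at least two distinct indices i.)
Roots: {-4, 3, 5}

Each tropical root is a break point of the lower envelope of the lines y = a_i + i · x (there are 4 lines, with slopes 0, 1, ..., 3). Only the lines that attain the minimum somewhere contribute to roots; other lines are dominated. Here the surviving (envelope) indices are i = 3, i = 2, i = 1, i = 0.
Intersections between consecutive envelope lines give the roots: for adjacent envelope indices i < j the intersection is x = (a_i − a_j) / (j − i). Reading off the sorted break points: {-4, 3, 5}.
Verification: at each break x_0, at least two indices attain the minimum of min_i(a_i + i · x_0).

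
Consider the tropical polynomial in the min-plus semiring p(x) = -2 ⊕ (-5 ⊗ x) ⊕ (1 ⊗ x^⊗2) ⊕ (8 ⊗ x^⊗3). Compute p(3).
p(3) = -2

A tropical monomial a ⊗ x^⊗i evaluates to a + i · x. Evaluating each term at x = 3:
  Term 0 contributes -2 + 0 · 3 = -2
  Term 1 contributes -5 + 1 · 3 = -2
  Term 2 contributes 1 + 2 · 3 = 7
  Term 3 contributes 8 + 3 · 3 = 17
p(3) = ⊕ of these = min[-2, -2, 7, 17] = -2.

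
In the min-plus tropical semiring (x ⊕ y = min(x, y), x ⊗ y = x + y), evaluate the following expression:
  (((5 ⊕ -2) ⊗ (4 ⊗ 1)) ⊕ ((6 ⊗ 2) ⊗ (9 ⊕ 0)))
(((5 ⊕ -2) ⊗ (4 ⊗ 1)) ⊕ ((6 ⊗ 2) ⊗ (9 ⊕ 0))) = 3

Expand innermost to outermost. Recall ⊕ takes the minimum of its arguments and ⊗ takes their sum. Working out the expression (((5 ⊕ -2) ⊗ (4 ⊗ 1)) ⊕ ((6 ⊗ 2) ⊗ (9 ⊕ 0))) gives 3.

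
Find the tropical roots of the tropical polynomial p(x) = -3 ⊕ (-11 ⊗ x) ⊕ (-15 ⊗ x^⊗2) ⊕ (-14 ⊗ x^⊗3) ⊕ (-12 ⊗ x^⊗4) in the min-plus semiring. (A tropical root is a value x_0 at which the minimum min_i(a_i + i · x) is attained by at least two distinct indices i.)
Roots: {-2, -1, 4, 8}

Each tropical root is a break point of the lower envelope of the lines y = a_i + i · x (there are 5 lines, with slopes 0, 1, ..., 4). Only the lines that attain the minimum somewhere contribute to roots; other lines are dominated. Here the surviving (envelope) indices are i = 4, i = 3, i = 2, i = 1, i = 0.
Intersections between consecutive envelope lines give the roots: for adjacent envelope indices i < j the intersection is x = (a_i − a_j) / (j − i). Reading off the sorted break points: {-2, -1, 4, 8}.
Verification: at each break x_0, at least two indices attain the minimum of min_i(a_i + i · x_0).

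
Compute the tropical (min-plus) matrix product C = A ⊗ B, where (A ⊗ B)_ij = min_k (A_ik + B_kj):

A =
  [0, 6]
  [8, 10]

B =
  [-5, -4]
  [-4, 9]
A ⊗ B =
  [-5, -4]
  [3, 4]

Apply the min-plus product entry-by-entry:
  C[0][0] = min over k of (A[0][0] + B[0][0] = 0 + -5 = -5, A[0][1] + B[1][0] = 6 + -4 = 2) = -5 (attained at k = 0)
  C[0][1] = min over k of (A[0][0] + B[0][1] = 0 + -4 = -4, A[0][1] + B[1][1] = 6 + 9 = 15) = -4 (attained at k = 0)
  C[1][0] = min over k of (A[1][0] + B[0][0] = 8 + -5 = 3, A[1][1] + B[1][0] = 10 + -4 = 6) = 3 (attained at k = 0)
  C[1][1] = min over k of (A[1][0] + B[0][1] = 8 + -4 = 4, A[1][1] + B[1][1] = 10 + 9 = 19) = 4 (attained at k = 0)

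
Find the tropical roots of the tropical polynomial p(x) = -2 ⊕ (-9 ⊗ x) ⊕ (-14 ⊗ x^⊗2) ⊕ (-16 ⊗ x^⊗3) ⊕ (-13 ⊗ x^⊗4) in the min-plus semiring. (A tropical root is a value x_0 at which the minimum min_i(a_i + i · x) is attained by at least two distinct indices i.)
Roots: {-3, 2, 5, 7}

Each tropical root is a break point of the lower envelope of the lines y = a_i + i · x (there are 5 lines, with slopes 0, 1, ..., 4). Only the lines that attain the minimum somewhere contribute to roots; other lines are dominated. Here the surviving (envelope) indices are i = 4, i = 3, i = 2, i = 1, i = 0.
Intersections between consecutive envelope lines give the roots: for adjacent envelope indices i < j the intersection is x = (a_i − a_j) / (j − i). Reading off the sorted break points: {-3, 2, 5, 7}.
Verification: at each break x_0, at least two indices attain the minimum of min_i(a_i + i · x_0).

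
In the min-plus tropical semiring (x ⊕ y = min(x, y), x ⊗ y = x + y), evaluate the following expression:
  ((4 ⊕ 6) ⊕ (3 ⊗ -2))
((4 ⊕ 6) ⊕ (3 ⊗ -2)) = 1

Expand innermost to outermost. Recall ⊕ takes the minimum of its arguments and ⊗ takes their sum. Working out the expression ((4 ⊕ 6) ⊕ (3 ⊗ -2)) gives 1.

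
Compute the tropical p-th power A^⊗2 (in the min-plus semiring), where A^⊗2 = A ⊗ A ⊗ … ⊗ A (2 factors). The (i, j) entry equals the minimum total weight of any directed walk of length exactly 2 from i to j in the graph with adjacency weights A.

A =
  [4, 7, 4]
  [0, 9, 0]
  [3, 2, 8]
A^⊗2 =
  [7, 6, 7]
  [3, 2, 4]
  [2, 10, 2]

Each entry (A^⊗2)_ij equals the minimum over all length-2 walks i = v_0 → v_1 → … → v_2 = j of Σ_t A[v_t][v_{t+1}]. For example, for (i, j) = (0, 2) we minimise over 3 possible intermediate vertex sequences; the minimum is 7, attained along the walk 0 → 1 → 2.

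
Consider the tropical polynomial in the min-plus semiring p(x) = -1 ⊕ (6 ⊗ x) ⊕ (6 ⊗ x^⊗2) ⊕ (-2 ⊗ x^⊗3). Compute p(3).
p(3) = -1

A tropical monomial a ⊗ x^⊗i evaluates to a + i · x. Evaluating each term at x = 3:
  Term 0 contributes -1 + 0 · 3 = -1
  Term 1 contributes 6 + 1 · 3 = 9
  Term 2 contributes 6 + 2 · 3 = 12
  Term 3 contributes -2 + 3 · 3 = 7
p(3) = ⊕ of these = min[-1, 9, 12, 7] = -1.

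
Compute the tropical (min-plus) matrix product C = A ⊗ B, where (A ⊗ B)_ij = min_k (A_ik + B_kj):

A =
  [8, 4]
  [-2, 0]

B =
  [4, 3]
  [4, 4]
A ⊗ B =
  [8, 8]
  [2, 1]

Apply the min-plus product entry-by-entry:
  C[0][0] = min over k of (A[0][0] + B[0][0] = 8 + 4 = 12, A[0][1] + B[1][0] = 4 + 4 = 8) = 8 (attained at k = 1)
  C[0][1] = min over k of (A[0][0] + B[0][1] = 8 + 3 = 11, A[0][1] + B[1][1] = 4 + 4 = 8) = 8 (attained at k = 1)
  C[1][0] = min over k of (A[1][0] + B[0][0] = -2 + 4 = 2, A[1][1] + B[1][0] = 0 + 4 = 4) = 2 (attained at k = 0)
  C[1][1] = min over k of (A[1][0] + B[0][1] = -2 + 3 = 1, A[1][1] + B[1][1] = 0 + 4 = 4) = 1 (attained at k = 0)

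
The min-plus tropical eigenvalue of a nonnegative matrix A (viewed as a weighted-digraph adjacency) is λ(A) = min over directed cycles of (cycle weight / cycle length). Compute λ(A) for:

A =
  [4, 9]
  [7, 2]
λ(A) = 2

Enumerate directed cycles and compute their means (weight / length). Sample:
  cycle 0 → 0: weight = 4, length = 1, mean = 4/1 ≈ 4.000
  cycle 1 → 1: weight = 2, length = 1, mean = 2/1 ≈ 2.000
  cycle 0 → 1 → 0: weight = 16, length = 2, mean = 16/2 ≈ 8.000
  cycle 1 → 0 → 1: weight = 16, length = 2, mean = 16/2 ≈ 8.000
Minimum mean = 2.000, attained e.g. along the cycle 1 → 1 with weight 2 and length 1. So λ(A) = 2/1 = 2.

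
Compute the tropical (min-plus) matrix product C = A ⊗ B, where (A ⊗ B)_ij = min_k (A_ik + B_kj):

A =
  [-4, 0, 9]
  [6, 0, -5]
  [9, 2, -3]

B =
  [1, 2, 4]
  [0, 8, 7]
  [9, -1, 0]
A ⊗ B =
  [-3, -2, 0]
  [0, -6, -5]
  [2, -4, -3]

Apply the min-plus product entry-by-entry:
  C[0][0] = min over k of (A[0][0] + B[0][0] = -4 + 1 = -3, A[0][1] + B[1][0] = 0 + 0 = 0, A[0][2] + B[2][0] = 9 + 9 = 18) = -3 (attained at k = 0)
  C[0][1] = min over k of (A[0][0] + B[0][1] = -4 + 2 = -2, A[0][1] + B[1][1] = 0 + 8 = 8, A[0][2] + B[2][1] = 9 + -1 = 8) = -2 (attained at k = 0)
  C[0][2] = min over k of (A[0][0] + B[0][2] = -4 + 4 = 0, A[0][1] + B[1][2] = 0 + 7 = 7, A[0][2] + B[2][2] = 9 + 0 = 9) = 0 (attained at k = 0)
  C[1][0] = min over k of (A[1][0] + B[0][0] = 6 + 1 = 7, A[1][1] + B[1][0] = 0 + 0 = 0, A[1][2] + B[2][0] = -5 + 9 = 4) = 0 (attained at k = 1)
  C[1][1] = min over k of (A[1][0] + B[0][1] = 6 + 2 = 8, A[1][1] + B[1][1] = 0 + 8 = 8, A[1][2] + B[2][1] = -5 + -1 = -6) = -6 (attained at k = 2)
  C[1][2] = min over k of (A[1][0] + B[0][2] = 6 + 4 = 10, A[1][1] + B[1][2] = 0 + 7 = 7, A[1][2] + B[2][2] = -5 + 0 = -5) = -5 (attained at k = 2)
  C[2][0] = min over k of (A[2][0] + B[0][0] = 9 + 1 = 10, A[2][1] + B[1][0] = 2 + 0 = 2, A[2][2] + B[2][0] = -3 + 9 = 6) = 2 (attained at k = 1)
  C[2][1] = min over k of (A[2][0] + B[0][1] = 9 + 2 = 11, A[2][1] + B[1][1] = 2 + 8 = 10, A[2][2] + B[2][1] = -3 + -1 = -4) = -4 (attained at k = 2)
  C[2][2] = min over k of (A[2][0] + B[0][2] = 9 + 4 = 13, A[2][1] + B[1][2] = 2 + 7 = 9, A[2][2] + B[2][2] = -3 + 0 = -3) = -3 (attained at k = 2)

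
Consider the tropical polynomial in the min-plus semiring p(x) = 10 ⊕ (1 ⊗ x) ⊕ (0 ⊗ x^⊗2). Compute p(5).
p(5) = 6

A tropical monomial a ⊗ x^⊗i evaluates to a + i · x. Evaluating each term at x = 5:
  Term 0 contributes 10 + 0 · 5 = 10
  Term 1 contributes 1 + 1 · 5 = 6
  Term 2 contributes 0 + 2 · 5 = 10
p(5) = ⊕ of these = min[10, 6, 10] = 6.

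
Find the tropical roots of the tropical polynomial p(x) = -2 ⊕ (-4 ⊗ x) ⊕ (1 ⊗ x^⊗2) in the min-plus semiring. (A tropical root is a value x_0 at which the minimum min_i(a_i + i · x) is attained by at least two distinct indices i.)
Roots: {-5, 2}

Each tropical root is a break point of the lower envelope of the lines y = a_i + i · x (there are 3 lines, with slopes 0, 1, ..., 2). Only the lines that attain the minimum somewhere contribute to roots; other lines are dominated. Here the surviving (envelope) indices are i = 2, i = 1, i = 0.
Intersections between consecutive envelope lines give the roots: for adjacent envelope indices i < j the intersection is x = (a_i − a_j) / (j − i). Reading off the sorted break points: {-5, 2}.
Verification: at each break x_0, at least two indices attain the minimum of min_i(a_i + i · x_0).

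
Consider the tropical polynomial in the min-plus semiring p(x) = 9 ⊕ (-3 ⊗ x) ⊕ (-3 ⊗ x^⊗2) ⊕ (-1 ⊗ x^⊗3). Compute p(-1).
p(-1) = -5

A tropical monomial a ⊗ x^⊗i evaluates to a + i · x. Evaluating each term at x = -1:
  Term 0 contributes 9 + 0 · -1 = 9
  Term 1 contributes -3 + 1 · -1 = -4
  Term 2 contributes -3 + 2 · -1 = -5
  Term 3 contributes -1 + 3 · -1 = -4
p(-1) = ⊕ of these = min[9, -4, -5, -4] = -5.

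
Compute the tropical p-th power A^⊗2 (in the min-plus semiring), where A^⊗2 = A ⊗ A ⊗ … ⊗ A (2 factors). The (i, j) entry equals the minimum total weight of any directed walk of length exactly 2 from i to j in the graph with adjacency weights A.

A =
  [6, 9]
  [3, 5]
A^⊗2 =
  [12, 14]
  [8, 10]

Each entry (A^⊗2)_ij equals the minimum over all length-2 walks i = v_0 → v_1 → … → v_2 = j of Σ_t A[v_t][v_{t+1}]. For example, for (i, j) = (0, 1) we minimise over 2 possible intermediate vertex sequences; the minimum is 14, attained along the walk 0 → 1 → 1.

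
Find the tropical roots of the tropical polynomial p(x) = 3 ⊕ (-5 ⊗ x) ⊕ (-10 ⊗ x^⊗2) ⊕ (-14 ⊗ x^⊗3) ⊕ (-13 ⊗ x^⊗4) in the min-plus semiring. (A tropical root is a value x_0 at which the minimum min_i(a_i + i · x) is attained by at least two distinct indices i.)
Roots: {-1, 4, 5, 8}

Each tropical root is a break point of the lower envelope of the lines y = a_i + i · x (there are 5 lines, with slopes 0, 1, ..., 4). Only the lines that attain the minimum somewhere contribute to roots; other lines are dominated. Here the surviving (envelope) indices are i = 4, i = 3, i = 2, i = 1, i = 0.
Intersections between consecutive envelope lines give the roots: for adjacent envelope indices i < j the intersection is x = (a_i − a_j) / (j − i). Reading off the sorted break points: {-1, 4, 5, 8}.
Verification: at each break x_0, at least two indices attain the minimum of min_i(a_i + i · x_0).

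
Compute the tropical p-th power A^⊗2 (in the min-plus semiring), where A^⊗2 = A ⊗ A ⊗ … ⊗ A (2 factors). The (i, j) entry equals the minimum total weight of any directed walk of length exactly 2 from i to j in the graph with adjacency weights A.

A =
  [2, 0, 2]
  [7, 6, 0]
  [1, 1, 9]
A^⊗2 =
  [3, 2, 0]
  [1, 1, 6]
  [3, 1, 1]

Each entry (A^⊗2)_ij equals the minimum over all length-2 walks i = v_0 → v_1 → … → v_2 = j of Σ_t A[v_t][v_{t+1}]. For example, for (i, j) = (0, 2) we minimise over 3 possible intermediate vertex sequences; the minimum is 0, attained along the walk 0 → 1 → 2.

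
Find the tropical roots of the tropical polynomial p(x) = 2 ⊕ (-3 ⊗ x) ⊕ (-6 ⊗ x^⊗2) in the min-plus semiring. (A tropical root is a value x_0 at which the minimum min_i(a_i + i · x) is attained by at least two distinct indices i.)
Roots: {3, 5}

Each tropical root is a break point of the lower envelope of the lines y = a_i + i · x (there are 3 lines, with slopes 0, 1, ..., 2). Only the lines that attain the minimum somewhere contribute to roots; other lines are dominated. Here the surviving (envelope) indices are i = 2, i = 1, i = 0.
Intersections between consecutive envelope lines give the roots: for adjacent envelope indices i < j the intersection is x = (a_i − a_j) / (j − i). Reading off the sorted break points: {3, 5}.
Verification: at each break x_0, at least two indices attain the minimum of min_i(a_i + i · x_0).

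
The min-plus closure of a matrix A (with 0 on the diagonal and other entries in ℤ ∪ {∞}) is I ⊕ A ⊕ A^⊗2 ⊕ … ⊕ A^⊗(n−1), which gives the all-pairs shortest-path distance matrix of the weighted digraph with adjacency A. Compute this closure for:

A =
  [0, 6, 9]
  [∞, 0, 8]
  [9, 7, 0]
Closure =
  [0, 6, 9]
  [17, 0, 8]
  [9, 7, 0]

This is the Floyd-Warshall all-pairs shortest-path computation. For each intermediate vertex k = 0, 1, …, 2, update dist[i][j] ← min(dist[i][j], dist[i][k] + dist[k][j]). The final matrix gives, for each (i, j), the minimum total weight of any directed path from i to j (possibly empty when i = j).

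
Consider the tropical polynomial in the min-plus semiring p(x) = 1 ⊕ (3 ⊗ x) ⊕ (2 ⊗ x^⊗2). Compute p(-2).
p(-2) = -2

A tropical monomial a ⊗ x^⊗i evaluates to a + i · x. Evaluating each term at x = -2:
  Term 0 contributes 1 + 0 · -2 = 1
  Term 1 contributes 3 + 1 · -2 = 1
  Term 2 contributes 2 + 2 · -2 = -2
p(-2) = ⊕ of these = min[1, 1, -2] = -2.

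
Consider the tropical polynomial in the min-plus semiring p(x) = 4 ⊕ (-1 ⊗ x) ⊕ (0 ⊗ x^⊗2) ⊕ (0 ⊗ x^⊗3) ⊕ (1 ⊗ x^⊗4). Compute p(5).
p(5) = 4

A tropical monomial a ⊗ x^⊗i evaluates to a + i · x. Evaluating each term at x = 5:
  Term 0 contributes 4 + 0 · 5 = 4
  Term 1 contributes -1 + 1 · 5 = 4
  Term 2 contributes 0 + 2 · 5 = 10
  Term 3 contributes 0 + 3 · 5 = 15
  Term 4 contributes 1 + 4 · 5 = 21
p(5) = ⊕ of these = min[4, 4, 10, 15, 21] = 4.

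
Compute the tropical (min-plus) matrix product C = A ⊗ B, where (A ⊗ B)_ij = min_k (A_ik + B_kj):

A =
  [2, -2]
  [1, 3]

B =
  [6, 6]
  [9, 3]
A ⊗ B =
  [7, 1]
  [7, 6]

Apply the min-plus product entry-by-entry:
  C[0][0] = min over k of (A[0][0] + B[0][0] = 2 + 6 = 8, A[0][1] + B[1][0] = -2 + 9 = 7) = 7 (attained at k = 1)
  C[0][1] = min over k of (A[0][0] + B[0][1] = 2 + 6 = 8, A[0][1] + B[1][1] = -2 + 3 = 1) = 1 (attained at k = 1)
  C[1][0] = min over k of (A[1][0] + B[0][0] = 1 + 6 = 7, A[1][1] + B[1][0] = 3 + 9 = 12) = 7 (attained at k = 0)
  C[1][1] = min over k of (A[1][0] + B[0][1] = 1 + 6 = 7, A[1][1] + B[1][1] = 3 + 3 = 6) = 6 (attained at k = 1)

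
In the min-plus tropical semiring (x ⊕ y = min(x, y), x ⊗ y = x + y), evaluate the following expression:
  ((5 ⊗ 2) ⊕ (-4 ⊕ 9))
((5 ⊗ 2) ⊕ (-4 ⊕ 9)) = -4

Expand innermost to outermost. Recall ⊕ takes the minimum of its arguments and ⊗ takes their sum. Working out the expression ((5 ⊗ 2) ⊕ (-4 ⊕ 9)) gives -4.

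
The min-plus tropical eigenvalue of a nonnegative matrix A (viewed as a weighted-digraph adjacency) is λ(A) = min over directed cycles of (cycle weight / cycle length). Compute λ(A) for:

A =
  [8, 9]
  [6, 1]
λ(A) = 1

Enumerate directed cycles and compute their means (weight / length). Sample:
  cycle 0 → 0: weight = 8, length = 1, mean = 8/1 ≈ 8.000
  cycle 1 → 1: weight = 1, length = 1, mean = 1/1 ≈ 1.000
  cycle 0 → 1 → 0: weight = 15, length = 2, mean = 15/2 ≈ 7.500
  cycle 1 → 0 → 1: weight = 15, length = 2, mean = 15/2 ≈ 7.500
Minimum mean = 1.000, attained e.g. along the cycle 1 → 1 with weight 1 and length 1. So λ(A) = 1/1 = 1.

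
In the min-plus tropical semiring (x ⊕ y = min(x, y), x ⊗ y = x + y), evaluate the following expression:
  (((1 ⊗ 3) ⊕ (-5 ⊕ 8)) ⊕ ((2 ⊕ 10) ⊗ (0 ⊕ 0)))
(((1 ⊗ 3) ⊕ (-5 ⊕ 8)) ⊕ ((2 ⊕ 10) ⊗ (0 ⊕ 0))) = -5

Expand innermost to outermost. Recall ⊕ takes the minimum of its arguments and ⊗ takes their sum. Working out the expression (((1 ⊗ 3) ⊕ (-5 ⊕ 8)) ⊕ ((2 ⊕ 10) ⊗ (0 ⊕ 0))) gives -5.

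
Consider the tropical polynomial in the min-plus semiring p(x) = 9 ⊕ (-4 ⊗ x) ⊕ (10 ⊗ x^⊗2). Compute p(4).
p(4) = 0

A tropical monomial a ⊗ x^⊗i evaluates to a + i · x. Evaluating each term at x = 4:
  Term 0 contributes 9 + 0 · 4 = 9
  Term 1 contributes -4 + 1 · 4 = 0
  Term 2 contributes 10 + 2 · 4 = 18
p(4) = ⊕ of these = min[9, 0, 18] = 0.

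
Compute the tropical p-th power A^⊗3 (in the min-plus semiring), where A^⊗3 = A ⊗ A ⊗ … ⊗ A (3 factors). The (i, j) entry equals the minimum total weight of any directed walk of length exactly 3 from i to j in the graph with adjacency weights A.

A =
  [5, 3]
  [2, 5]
A^⊗3 =
  [10, 8]
  [7, 10]

Each entry (A^⊗3)_ij equals the minimum over all length-3 walks i = v_0 → v_1 → … → v_3 = j of Σ_t A[v_t][v_{t+1}]. For example, for (i, j) = (0, 1) we minimise over 4 possible intermediate vertex sequences; the minimum is 8, attained along the walk 0 → 1 → 0 → 1.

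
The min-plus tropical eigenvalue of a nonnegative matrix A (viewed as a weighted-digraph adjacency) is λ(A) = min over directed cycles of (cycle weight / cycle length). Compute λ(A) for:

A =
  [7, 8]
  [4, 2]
λ(A) = 2

Enumerate directed cycles and compute their means (weight / length). Sample:
  cycle 0 → 0: weight = 7, length = 1, mean = 7/1 ≈ 7.000
  cycle 1 → 1: weight = 2, length = 1, mean = 2/1 ≈ 2.000
  cycle 0 → 1 → 0: weight = 12, length = 2, mean = 12/2 ≈ 6.000
  cycle 1 → 0 → 1: weight = 12, length = 2, mean = 12/2 ≈ 6.000
Minimum mean = 2.000, attained e.g. along the cycle 1 → 1 with weight 2 and length 1. So λ(A) = 2/1 = 2.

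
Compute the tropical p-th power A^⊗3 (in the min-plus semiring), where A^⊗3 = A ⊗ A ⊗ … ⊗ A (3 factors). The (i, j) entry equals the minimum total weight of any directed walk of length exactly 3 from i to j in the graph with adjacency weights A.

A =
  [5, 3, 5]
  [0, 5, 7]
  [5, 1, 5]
A^⊗3 =
  [6, 6, 8]
  [3, 6, 10]
  [6, 4, 6]

Each entry (A^⊗3)_ij equals the minimum over all length-3 walks i = v_0 → v_1 → … → v_3 = j of Σ_t A[v_t][v_{t+1}]. For example, for (i, j) = (0, 2) we minimise over 9 possible intermediate vertex sequences; the minimum is 8, attained along the walk 0 → 1 → 0 → 2.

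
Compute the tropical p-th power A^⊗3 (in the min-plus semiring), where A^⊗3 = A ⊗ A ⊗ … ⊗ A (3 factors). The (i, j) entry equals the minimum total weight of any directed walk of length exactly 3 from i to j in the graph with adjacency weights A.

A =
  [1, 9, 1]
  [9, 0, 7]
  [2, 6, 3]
A^⊗3 =
  [3, 7, 3]
  [9, 0, 7]
  [4, 6, 4]

Each entry (A^⊗3)_ij equals the minimum over all length-3 walks i = v_0 → v_1 → … → v_3 = j of Σ_t A[v_t][v_{t+1}]. For example, for (i, j) = (0, 2) we minimise over 9 possible intermediate vertex sequences; the minimum is 3, attained along the walk 0 → 0 → 0 → 2.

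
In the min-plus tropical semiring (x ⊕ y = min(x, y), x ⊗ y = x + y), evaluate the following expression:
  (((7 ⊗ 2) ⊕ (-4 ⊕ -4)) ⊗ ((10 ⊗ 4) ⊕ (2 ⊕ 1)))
(((7 ⊗ 2) ⊕ (-4 ⊕ -4)) ⊗ ((10 ⊗ 4) ⊕ (2 ⊕ 1))) = -3

Expand innermost to outermost. Recall ⊕ takes the minimum of its arguments and ⊗ takes their sum. Working out the expression (((7 ⊗ 2) ⊕ (-4 ⊕ -4)) ⊗ ((10 ⊗ 4) ⊕ (2 ⊕ 1))) gives -3.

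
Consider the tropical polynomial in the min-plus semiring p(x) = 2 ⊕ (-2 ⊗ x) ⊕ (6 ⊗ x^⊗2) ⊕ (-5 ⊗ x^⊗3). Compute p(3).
p(3) = 1

A tropical monomial a ⊗ x^⊗i evaluates to a + i · x. Evaluating each term at x = 3:
  Term 0 contributes 2 + 0 · 3 = 2
  Term 1 contributes -2 + 1 · 3 = 1
  Term 2 contributes 6 + 2 · 3 = 12
  Term 3 contributes -5 + 3 · 3 = 4
p(3) = ⊕ of these = min[2, 1, 12, 4] = 1.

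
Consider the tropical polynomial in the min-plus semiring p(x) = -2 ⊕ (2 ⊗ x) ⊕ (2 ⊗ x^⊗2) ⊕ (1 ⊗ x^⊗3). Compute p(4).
p(4) = -2

A tropical monomial a ⊗ x^⊗i evaluates to a + i · x. Evaluating each term at x = 4:
  Term 0 contributes -2 + 0 · 4 = -2
  Term 1 contributes 2 + 1 · 4 = 6
  Term 2 contributes 2 + 2 · 4 = 10
  Term 3 contributes 1 + 3 · 4 = 13
p(4) = ⊕ of these = min[-2, 6, 10, 13] = -2.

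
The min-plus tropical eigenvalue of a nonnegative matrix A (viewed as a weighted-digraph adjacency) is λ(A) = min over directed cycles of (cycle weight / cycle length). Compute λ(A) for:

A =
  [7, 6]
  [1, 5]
λ(A) = 7/2

Enumerate directed cycles and compute their means (weight / length). Sample:
  cycle 0 → 0: weight = 7, length = 1, mean = 7/1 ≈ 7.000
  cycle 1 → 1: weight = 5, length = 1, mean = 5/1 ≈ 5.000
  cycle 0 → 1 → 0: weight = 7, length = 2, mean = 7/2 ≈ 3.500
  cycle 1 → 0 → 1: weight = 7, length = 2, mean = 7/2 ≈ 3.500
Minimum mean = 3.500, attained e.g. along the cycle 0 → 1 → 0 with weight 7 and length 2. So λ(A) = 7/2 = 7/2.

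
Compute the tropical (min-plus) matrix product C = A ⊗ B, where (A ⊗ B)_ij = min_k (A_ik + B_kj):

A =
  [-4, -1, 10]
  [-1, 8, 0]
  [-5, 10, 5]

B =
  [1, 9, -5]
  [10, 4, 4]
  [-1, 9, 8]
A ⊗ B =
  [-3, 3, -9]
  [-1, 8, -6]
  [-4, 4, -10]

Apply the min-plus product entry-by-entry:
  C[0][0] = min over k of (A[0][0] + B[0][0] = -4 + 1 = -3, A[0][1] + B[1][0] = -1 + 10 = 9, A[0][2] + B[2][0] = 10 + -1 = 9) = -3 (attained at k = 0)
  C[0][1] = min over k of (A[0][0] + B[0][1] = -4 + 9 = 5, A[0][1] + B[1][1] = -1 + 4 = 3, A[0][2] + B[2][1] = 10 + 9 = 19) = 3 (attained at k = 1)
  C[0][2] = min over k of (A[0][0] + B[0][2] = -4 + -5 = -9, A[0][1] + B[1][2] = -1 + 4 = 3, A[0][2] + B[2][2] = 10 + 8 = 18) = -9 (attained at k = 0)
  C[1][0] = min over k of (A[1][0] + B[0][0] = -1 + 1 = 0, A[1][1] + B[1][0] = 8 + 10 = 18, A[1][2] + B[2][0] = 0 + -1 = -1) = -1 (attained at k = 2)
  C[1][1] = min over k of (A[1][0] + B[0][1] = -1 + 9 = 8, A[1][1] + B[1][1] = 8 + 4 = 12, A[1][2] + B[2][1] = 0 + 9 = 9) = 8 (attained at k = 0)
  C[1][2] = min over k of (A[1][0] + B[0][2] = -1 + -5 = -6, A[1][1] + B[1][2] = 8 + 4 = 12, A[1][2] + B[2][2] = 0 + 8 = 8) = -6 (attained at k = 0)
  C[2][0] = min over k of (A[2][0] + B[0][0] = -5 + 1 = -4, A[2][1] + B[1][0] = 10 + 10 = 20, A[2][2] + B[2][0] = 5 + -1 = 4) = -4 (attained at k = 0)
  C[2][1] = min over k of (A[2][0] + B[0][1] = -5 + 9 = 4, A[2][1] + B[1][1] = 10 + 4 = 14, A[2][2] + B[2][1] = 5 + 9 = 14) = 4 (attained at k = 0)
  C[2][2] = min over k of (A[2][0] + B[0][2] = -5 + -5 = -10, A[2][1] + B[1][2] = 10 + 4 = 14, A[2][2] + B[2][2] = 5 + 8 = 13) = -10 (attained at k = 0)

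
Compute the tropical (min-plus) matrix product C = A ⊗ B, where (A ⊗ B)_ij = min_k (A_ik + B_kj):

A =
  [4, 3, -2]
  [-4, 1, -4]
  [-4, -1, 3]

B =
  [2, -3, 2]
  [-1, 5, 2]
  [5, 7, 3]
A ⊗ B =
  [2, 1, 1]
  [-2, -7, -2]
  [-2, -7, -2]

Apply the min-plus product entry-by-entry:
  C[0][0] = min over k of (A[0][0] + B[0][0] = 4 + 2 = 6, A[0][1] + B[1][0] = 3 + -1 = 2, A[0][2] + B[2][0] = -2 + 5 = 3) = 2 (attained at k = 1)
  C[0][1] = min over k of (A[0][0] + B[0][1] = 4 + -3 = 1, A[0][1] + B[1][1] = 3 + 5 = 8, A[0][2] + B[2][1] = -2 + 7 = 5) = 1 (attained at k = 0)
  C[0][2] = min over k of (A[0][0] + B[0][2] = 4 + 2 = 6, A[0][1] + B[1][2] = 3 + 2 = 5, A[0][2] + B[2][2] = -2 + 3 = 1) = 1 (attained at k = 2)
  C[1][0] = min over k of (A[1][0] + B[0][0] = -4 + 2 = -2, A[1][1] + B[1][0] = 1 + -1 = 0, A[1][2] + B[2][0] = -4 + 5 = 1) = -2 (attained at k = 0)
  C[1][1] = min over k of (A[1][0] + B[0][1] = -4 + -3 = -7, A[1][1] + B[1][1] = 1 + 5 = 6, A[1][2] + B[2][1] = -4 + 7 = 3) = -7 (attained at k = 0)
  C[1][2] = min over k of (A[1][0] + B[0][2] = -4 + 2 = -2, A[1][1] + B[1][2] = 1 + 2 = 3, A[1][2] + B[2][2] = -4 + 3 = -1) = -2 (attained at k = 0)
  C[2][0] = min over k of (A[2][0] + B[0][0] = -4 + 2 = -2, A[2][1] + B[1][0] = -1 + -1 = -2, A[2][2] + B[2][0] = 3 + 5 = 8) = -2 (attained at k = 0)
  C[2][1] = min over k of (A[2][0] + B[0][1] = -4 + -3 = -7, A[2][1] + B[1][1] = -1 + 5 = 4, A[2][2] + B[2][1] = 3 + 7 = 10) = -7 (attained at k = 0)
  C[2][2] = min over k of (A[2][0] + B[0][2] = -4 + 2 = -2, A[2][1] + B[1][2] = -1 + 2 = 1, A[2][2] + B[2][2] = 3 + 3 = 6) = -2 (attained at k = 0)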